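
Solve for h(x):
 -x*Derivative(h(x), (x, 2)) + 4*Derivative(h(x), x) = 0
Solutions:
 h(x) = C1 + C2*x^5


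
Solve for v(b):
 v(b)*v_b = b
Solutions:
 v(b) = -sqrt(C1 + b^2)
 v(b) = sqrt(C1 + b^2)


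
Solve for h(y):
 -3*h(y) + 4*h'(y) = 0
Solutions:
 h(y) = C1*exp(3*y/4)


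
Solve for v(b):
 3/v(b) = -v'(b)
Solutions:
 v(b) = -sqrt(C1 - 6*b)
 v(b) = sqrt(C1 - 6*b)


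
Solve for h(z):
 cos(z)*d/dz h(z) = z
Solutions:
 h(z) = C1 + Integral(z/cos(z), z)


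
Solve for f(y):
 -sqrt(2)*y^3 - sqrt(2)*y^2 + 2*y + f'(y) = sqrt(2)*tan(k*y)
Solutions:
 f(y) = C1 + sqrt(2)*y^4/4 + sqrt(2)*y^3/3 - y^2 + sqrt(2)*Piecewise((-log(cos(k*y))/k, Ne(k, 0)), (0, True))


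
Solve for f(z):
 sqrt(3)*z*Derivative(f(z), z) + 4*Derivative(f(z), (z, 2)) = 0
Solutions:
 f(z) = C1 + C2*erf(sqrt(2)*3^(1/4)*z/4)


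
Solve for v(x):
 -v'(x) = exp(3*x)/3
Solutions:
 v(x) = C1 - exp(3*x)/9


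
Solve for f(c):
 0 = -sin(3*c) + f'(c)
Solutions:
 f(c) = C1 - cos(3*c)/3


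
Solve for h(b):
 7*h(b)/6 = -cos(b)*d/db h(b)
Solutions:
 h(b) = C1*(sin(b) - 1)^(7/12)/(sin(b) + 1)^(7/12)


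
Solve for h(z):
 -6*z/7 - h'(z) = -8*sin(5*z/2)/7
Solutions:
 h(z) = C1 - 3*z^2/7 - 16*cos(5*z/2)/35


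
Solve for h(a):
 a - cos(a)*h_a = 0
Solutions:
 h(a) = C1 + Integral(a/cos(a), a)


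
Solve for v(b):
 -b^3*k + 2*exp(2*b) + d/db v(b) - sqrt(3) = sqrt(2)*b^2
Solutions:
 v(b) = C1 + b^4*k/4 + sqrt(2)*b^3/3 + sqrt(3)*b - exp(2*b)


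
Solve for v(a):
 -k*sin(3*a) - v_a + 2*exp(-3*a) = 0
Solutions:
 v(a) = C1 + k*cos(3*a)/3 - 2*exp(-3*a)/3


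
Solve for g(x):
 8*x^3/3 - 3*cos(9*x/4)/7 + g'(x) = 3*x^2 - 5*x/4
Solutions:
 g(x) = C1 - 2*x^4/3 + x^3 - 5*x^2/8 + 4*sin(9*x/4)/21


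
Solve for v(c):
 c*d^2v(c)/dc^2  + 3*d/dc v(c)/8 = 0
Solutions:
 v(c) = C1 + C2*c^(5/8)


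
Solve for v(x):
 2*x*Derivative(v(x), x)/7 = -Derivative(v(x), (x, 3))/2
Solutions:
 v(x) = C1 + Integral(C2*airyai(-14^(2/3)*x/7) + C3*airybi(-14^(2/3)*x/7), x)


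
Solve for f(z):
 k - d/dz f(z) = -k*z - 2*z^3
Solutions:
 f(z) = C1 + k*z^2/2 + k*z + z^4/2


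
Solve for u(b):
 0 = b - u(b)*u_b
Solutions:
 u(b) = -sqrt(C1 + b^2)
 u(b) = sqrt(C1 + b^2)


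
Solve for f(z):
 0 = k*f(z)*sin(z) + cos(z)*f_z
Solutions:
 f(z) = C1*exp(k*log(cos(z)))


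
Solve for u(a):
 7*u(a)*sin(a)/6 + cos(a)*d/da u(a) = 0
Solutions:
 u(a) = C1*cos(a)^(7/6)


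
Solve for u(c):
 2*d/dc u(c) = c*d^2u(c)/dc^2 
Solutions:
 u(c) = C1 + C2*c^3


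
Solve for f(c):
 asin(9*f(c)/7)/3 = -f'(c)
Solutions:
 Integral(1/asin(9*_y/7), (_y, f(c))) = C1 - c/3


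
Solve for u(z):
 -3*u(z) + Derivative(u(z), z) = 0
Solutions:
 u(z) = C1*exp(3*z)


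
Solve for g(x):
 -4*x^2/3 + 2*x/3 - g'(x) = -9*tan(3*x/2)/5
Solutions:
 g(x) = C1 - 4*x^3/9 + x^2/3 - 6*log(cos(3*x/2))/5


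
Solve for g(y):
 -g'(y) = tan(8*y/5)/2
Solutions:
 g(y) = C1 + 5*log(cos(8*y/5))/16


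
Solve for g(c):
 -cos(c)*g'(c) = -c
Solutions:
 g(c) = C1 + Integral(c/cos(c), c)


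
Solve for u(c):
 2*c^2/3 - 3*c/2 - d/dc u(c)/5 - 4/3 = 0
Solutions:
 u(c) = C1 + 10*c^3/9 - 15*c^2/4 - 20*c/3


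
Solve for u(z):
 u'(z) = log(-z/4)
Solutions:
 u(z) = C1 + z*log(-z) + z*(-2*log(2) - 1)


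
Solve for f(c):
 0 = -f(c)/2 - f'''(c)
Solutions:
 f(c) = C3*exp(-2^(2/3)*c/2) + (C1*sin(2^(2/3)*sqrt(3)*c/4) + C2*cos(2^(2/3)*sqrt(3)*c/4))*exp(2^(2/3)*c/4)


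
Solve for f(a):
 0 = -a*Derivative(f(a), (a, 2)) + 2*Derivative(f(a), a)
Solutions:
 f(a) = C1 + C2*a^3


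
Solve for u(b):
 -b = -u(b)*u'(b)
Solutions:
 u(b) = -sqrt(C1 + b^2)
 u(b) = sqrt(C1 + b^2)


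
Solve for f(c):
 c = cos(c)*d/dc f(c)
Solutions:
 f(c) = C1 + Integral(c/cos(c), c)


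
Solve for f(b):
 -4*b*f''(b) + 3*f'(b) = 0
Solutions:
 f(b) = C1 + C2*b^(7/4)


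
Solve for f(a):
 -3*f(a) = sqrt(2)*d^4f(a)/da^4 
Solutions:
 f(a) = (C1*sin(2^(3/8)*3^(1/4)*a/2) + C2*cos(2^(3/8)*3^(1/4)*a/2))*exp(-2^(3/8)*3^(1/4)*a/2) + (C3*sin(2^(3/8)*3^(1/4)*a/2) + C4*cos(2^(3/8)*3^(1/4)*a/2))*exp(2^(3/8)*3^(1/4)*a/2)


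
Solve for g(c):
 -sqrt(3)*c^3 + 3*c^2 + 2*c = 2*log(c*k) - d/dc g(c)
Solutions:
 g(c) = C1 + sqrt(3)*c^4/4 - c^3 - c^2 + 2*c*log(c*k) - 2*c


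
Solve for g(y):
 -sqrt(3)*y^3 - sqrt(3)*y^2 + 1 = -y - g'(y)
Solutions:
 g(y) = C1 + sqrt(3)*y^4/4 + sqrt(3)*y^3/3 - y^2/2 - y


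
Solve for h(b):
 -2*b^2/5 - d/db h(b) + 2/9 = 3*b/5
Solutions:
 h(b) = C1 - 2*b^3/15 - 3*b^2/10 + 2*b/9


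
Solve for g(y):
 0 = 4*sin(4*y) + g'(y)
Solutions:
 g(y) = C1 + cos(4*y)


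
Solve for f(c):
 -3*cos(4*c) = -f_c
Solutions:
 f(c) = C1 + 3*sin(4*c)/4


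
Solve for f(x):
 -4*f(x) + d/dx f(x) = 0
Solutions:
 f(x) = C1*exp(4*x)


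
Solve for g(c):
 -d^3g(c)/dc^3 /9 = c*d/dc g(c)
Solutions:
 g(c) = C1 + Integral(C2*airyai(-3^(2/3)*c) + C3*airybi(-3^(2/3)*c), c)


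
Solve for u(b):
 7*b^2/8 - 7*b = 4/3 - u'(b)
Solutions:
 u(b) = C1 - 7*b^3/24 + 7*b^2/2 + 4*b/3


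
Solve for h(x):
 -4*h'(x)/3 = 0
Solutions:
 h(x) = C1


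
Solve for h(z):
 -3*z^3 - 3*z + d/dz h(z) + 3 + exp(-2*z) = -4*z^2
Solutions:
 h(z) = C1 + 3*z^4/4 - 4*z^3/3 + 3*z^2/2 - 3*z + exp(-2*z)/2


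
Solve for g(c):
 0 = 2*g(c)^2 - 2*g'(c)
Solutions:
 g(c) = -1/(C1 + c)


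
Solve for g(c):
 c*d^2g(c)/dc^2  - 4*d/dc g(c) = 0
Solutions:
 g(c) = C1 + C2*c^5


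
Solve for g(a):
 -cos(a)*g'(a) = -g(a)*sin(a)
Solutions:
 g(a) = C1/cos(a)


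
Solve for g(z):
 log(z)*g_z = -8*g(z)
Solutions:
 g(z) = C1*exp(-8*li(z))


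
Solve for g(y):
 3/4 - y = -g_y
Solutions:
 g(y) = C1 + y^2/2 - 3*y/4


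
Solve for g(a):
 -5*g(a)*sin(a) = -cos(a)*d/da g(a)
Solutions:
 g(a) = C1/cos(a)^5


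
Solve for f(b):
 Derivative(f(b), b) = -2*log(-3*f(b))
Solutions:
 Integral(1/(log(-_y) + log(3)), (_y, f(b)))/2 = C1 - b


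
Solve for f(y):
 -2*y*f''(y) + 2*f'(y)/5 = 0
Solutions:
 f(y) = C1 + C2*y^(6/5)


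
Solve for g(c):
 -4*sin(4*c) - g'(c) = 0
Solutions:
 g(c) = C1 + cos(4*c)


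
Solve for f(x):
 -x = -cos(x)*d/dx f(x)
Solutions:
 f(x) = C1 + Integral(x/cos(x), x)


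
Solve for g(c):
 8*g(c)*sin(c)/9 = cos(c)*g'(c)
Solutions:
 g(c) = C1/cos(c)^(8/9)


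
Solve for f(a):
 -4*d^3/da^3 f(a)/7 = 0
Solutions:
 f(a) = C1 + C2*a + C3*a^2


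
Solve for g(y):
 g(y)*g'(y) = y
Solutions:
 g(y) = -sqrt(C1 + y^2)
 g(y) = sqrt(C1 + y^2)


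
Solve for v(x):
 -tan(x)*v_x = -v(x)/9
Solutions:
 v(x) = C1*sin(x)^(1/9)


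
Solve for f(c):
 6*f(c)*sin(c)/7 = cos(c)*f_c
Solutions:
 f(c) = C1/cos(c)^(6/7)


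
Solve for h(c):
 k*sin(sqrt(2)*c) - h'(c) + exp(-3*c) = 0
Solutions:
 h(c) = C1 - sqrt(2)*k*cos(sqrt(2)*c)/2 - exp(-3*c)/3


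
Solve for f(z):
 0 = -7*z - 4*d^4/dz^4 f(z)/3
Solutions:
 f(z) = C1 + C2*z + C3*z^2 + C4*z^3 - 7*z^5/160


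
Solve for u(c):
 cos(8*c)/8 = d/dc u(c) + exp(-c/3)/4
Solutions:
 u(c) = C1 + sin(8*c)/64 + 3*exp(-c/3)/4


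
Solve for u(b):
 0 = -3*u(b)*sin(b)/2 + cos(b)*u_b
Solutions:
 u(b) = C1/cos(b)^(3/2)


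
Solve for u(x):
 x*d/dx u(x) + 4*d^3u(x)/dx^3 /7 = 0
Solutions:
 u(x) = C1 + Integral(C2*airyai(-14^(1/3)*x/2) + C3*airybi(-14^(1/3)*x/2), x)


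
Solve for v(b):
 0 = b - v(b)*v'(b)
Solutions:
 v(b) = -sqrt(C1 + b^2)
 v(b) = sqrt(C1 + b^2)


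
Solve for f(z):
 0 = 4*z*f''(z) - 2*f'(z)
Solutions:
 f(z) = C1 + C2*z^(3/2)


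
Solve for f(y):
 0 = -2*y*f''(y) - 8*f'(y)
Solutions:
 f(y) = C1 + C2/y^3


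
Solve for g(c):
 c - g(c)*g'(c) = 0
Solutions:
 g(c) = -sqrt(C1 + c^2)
 g(c) = sqrt(C1 + c^2)


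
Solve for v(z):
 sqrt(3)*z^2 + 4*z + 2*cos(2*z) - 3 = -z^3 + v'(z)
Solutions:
 v(z) = C1 + z^4/4 + sqrt(3)*z^3/3 + 2*z^2 - 3*z + sin(2*z)


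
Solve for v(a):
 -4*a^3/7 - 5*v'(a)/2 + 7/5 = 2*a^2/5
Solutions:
 v(a) = C1 - 2*a^4/35 - 4*a^3/75 + 14*a/25


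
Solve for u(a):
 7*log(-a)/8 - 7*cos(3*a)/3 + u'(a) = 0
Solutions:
 u(a) = C1 - 7*a*log(-a)/8 + 7*a/8 + 7*sin(3*a)/9


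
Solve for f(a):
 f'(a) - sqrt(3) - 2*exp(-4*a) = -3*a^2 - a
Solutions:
 f(a) = C1 - a^3 - a^2/2 + sqrt(3)*a - exp(-4*a)/2


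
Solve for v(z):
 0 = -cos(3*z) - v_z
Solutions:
 v(z) = C1 - sin(3*z)/3


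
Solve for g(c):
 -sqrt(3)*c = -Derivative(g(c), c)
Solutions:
 g(c) = C1 + sqrt(3)*c^2/2


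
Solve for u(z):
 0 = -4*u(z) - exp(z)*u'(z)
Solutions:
 u(z) = C1*exp(4*exp(-z))


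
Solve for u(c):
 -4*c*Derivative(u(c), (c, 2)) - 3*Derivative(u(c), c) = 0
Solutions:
 u(c) = C1 + C2*c^(1/4)


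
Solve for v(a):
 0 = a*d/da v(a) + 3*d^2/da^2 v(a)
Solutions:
 v(a) = C1 + C2*erf(sqrt(6)*a/6)


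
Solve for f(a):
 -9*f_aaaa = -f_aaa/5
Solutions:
 f(a) = C1 + C2*a + C3*a^2 + C4*exp(a/45)


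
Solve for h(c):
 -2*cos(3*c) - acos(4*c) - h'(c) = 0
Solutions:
 h(c) = C1 - c*acos(4*c) + sqrt(1 - 16*c^2)/4 - 2*sin(3*c)/3


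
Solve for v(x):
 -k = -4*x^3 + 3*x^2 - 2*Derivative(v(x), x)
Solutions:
 v(x) = C1 + k*x/2 - x^4/2 + x^3/2


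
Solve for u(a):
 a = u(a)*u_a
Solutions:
 u(a) = -sqrt(C1 + a^2)
 u(a) = sqrt(C1 + a^2)


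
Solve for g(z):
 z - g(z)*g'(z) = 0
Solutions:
 g(z) = -sqrt(C1 + z^2)
 g(z) = sqrt(C1 + z^2)


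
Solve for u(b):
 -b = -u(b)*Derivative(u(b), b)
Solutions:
 u(b) = -sqrt(C1 + b^2)
 u(b) = sqrt(C1 + b^2)


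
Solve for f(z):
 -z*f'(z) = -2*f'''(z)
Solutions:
 f(z) = C1 + Integral(C2*airyai(2^(2/3)*z/2) + C3*airybi(2^(2/3)*z/2), z)


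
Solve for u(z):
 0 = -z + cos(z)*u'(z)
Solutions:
 u(z) = C1 + Integral(z/cos(z), z)


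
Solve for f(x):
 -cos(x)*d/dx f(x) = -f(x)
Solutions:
 f(x) = C1*sqrt(sin(x) + 1)/sqrt(sin(x) - 1)


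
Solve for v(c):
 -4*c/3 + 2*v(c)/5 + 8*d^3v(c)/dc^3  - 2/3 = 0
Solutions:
 v(c) = C3*exp(-50^(1/3)*c/10) + 10*c/3 + (C1*sin(sqrt(3)*50^(1/3)*c/20) + C2*cos(sqrt(3)*50^(1/3)*c/20))*exp(50^(1/3)*c/20) + 5/3


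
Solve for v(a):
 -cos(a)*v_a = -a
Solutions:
 v(a) = C1 + Integral(a/cos(a), a)


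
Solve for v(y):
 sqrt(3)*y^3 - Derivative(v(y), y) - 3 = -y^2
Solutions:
 v(y) = C1 + sqrt(3)*y^4/4 + y^3/3 - 3*y


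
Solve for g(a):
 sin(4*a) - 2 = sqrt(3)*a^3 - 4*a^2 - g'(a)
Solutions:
 g(a) = C1 + sqrt(3)*a^4/4 - 4*a^3/3 + 2*a + cos(4*a)/4


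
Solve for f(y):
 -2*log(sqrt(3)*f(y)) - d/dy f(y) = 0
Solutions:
 Integral(1/(2*log(_y) + log(3)), (_y, f(y))) = C1 - y


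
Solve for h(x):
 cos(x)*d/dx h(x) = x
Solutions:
 h(x) = C1 + Integral(x/cos(x), x)


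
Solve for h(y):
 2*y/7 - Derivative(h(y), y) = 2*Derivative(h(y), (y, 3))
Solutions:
 h(y) = C1 + C2*sin(sqrt(2)*y/2) + C3*cos(sqrt(2)*y/2) + y^2/7


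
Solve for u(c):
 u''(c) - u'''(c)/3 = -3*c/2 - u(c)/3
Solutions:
 u(c) = C1*exp(c*(-2^(2/3)*(sqrt(5) + 3)^(1/3)/4 - 2^(1/3)/(2*(sqrt(5) + 3)^(1/3)) + 1))*sin(2^(1/3)*sqrt(3)*c*(-2^(1/3)*(sqrt(5) + 3)^(1/3) + 2/(sqrt(5) + 3)^(1/3))/4) + C2*exp(c*(-2^(2/3)*(sqrt(5) + 3)^(1/3)/4 - 2^(1/3)/(2*(sqrt(5) + 3)^(1/3)) + 1))*cos(2^(1/3)*sqrt(3)*c*(-2^(1/3)*(sqrt(5) + 3)^(1/3) + 2/(sqrt(5) + 3)^(1/3))/4) + C3*exp(c*(2^(1/3)/(sqrt(5) + 3)^(1/3) + 1 + 2^(2/3)*(sqrt(5) + 3)^(1/3)/2)) - 9*c/2


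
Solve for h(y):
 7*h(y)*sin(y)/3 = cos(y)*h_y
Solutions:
 h(y) = C1/cos(y)^(7/3)


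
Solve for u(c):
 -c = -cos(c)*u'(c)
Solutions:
 u(c) = C1 + Integral(c/cos(c), c)


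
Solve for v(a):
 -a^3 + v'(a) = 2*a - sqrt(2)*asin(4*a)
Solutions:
 v(a) = C1 + a^4/4 + a^2 - sqrt(2)*(a*asin(4*a) + sqrt(1 - 16*a^2)/4)


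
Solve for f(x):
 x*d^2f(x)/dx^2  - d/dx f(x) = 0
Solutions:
 f(x) = C1 + C2*x^2


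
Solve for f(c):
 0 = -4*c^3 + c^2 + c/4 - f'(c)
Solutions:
 f(c) = C1 - c^4 + c^3/3 + c^2/8


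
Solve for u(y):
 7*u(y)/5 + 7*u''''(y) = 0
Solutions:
 u(y) = (C1*sin(sqrt(2)*5^(3/4)*y/10) + C2*cos(sqrt(2)*5^(3/4)*y/10))*exp(-sqrt(2)*5^(3/4)*y/10) + (C3*sin(sqrt(2)*5^(3/4)*y/10) + C4*cos(sqrt(2)*5^(3/4)*y/10))*exp(sqrt(2)*5^(3/4)*y/10)


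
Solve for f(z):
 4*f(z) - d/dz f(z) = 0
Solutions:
 f(z) = C1*exp(4*z)


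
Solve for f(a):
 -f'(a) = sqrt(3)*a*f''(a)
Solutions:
 f(a) = C1 + C2*a^(1 - sqrt(3)/3)


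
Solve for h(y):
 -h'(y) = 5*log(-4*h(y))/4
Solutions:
 4*Integral(1/(log(-_y) + 2*log(2)), (_y, h(y)))/5 = C1 - y


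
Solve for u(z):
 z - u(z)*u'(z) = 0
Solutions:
 u(z) = -sqrt(C1 + z^2)
 u(z) = sqrt(C1 + z^2)


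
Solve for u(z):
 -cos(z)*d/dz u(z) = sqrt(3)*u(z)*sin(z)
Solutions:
 u(z) = C1*cos(z)^(sqrt(3))


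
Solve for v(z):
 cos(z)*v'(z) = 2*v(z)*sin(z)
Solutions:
 v(z) = C1/cos(z)^2


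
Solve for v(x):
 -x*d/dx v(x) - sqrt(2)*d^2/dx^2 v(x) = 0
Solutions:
 v(x) = C1 + C2*erf(2^(1/4)*x/2)


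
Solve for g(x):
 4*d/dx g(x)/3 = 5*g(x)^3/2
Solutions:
 g(x) = -2*sqrt(-1/(C1 + 15*x))
 g(x) = 2*sqrt(-1/(C1 + 15*x))


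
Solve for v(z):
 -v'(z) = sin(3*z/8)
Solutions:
 v(z) = C1 + 8*cos(3*z/8)/3


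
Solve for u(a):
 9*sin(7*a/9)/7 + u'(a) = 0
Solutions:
 u(a) = C1 + 81*cos(7*a/9)/49


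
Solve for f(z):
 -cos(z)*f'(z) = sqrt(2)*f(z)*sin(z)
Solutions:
 f(z) = C1*cos(z)^(sqrt(2))


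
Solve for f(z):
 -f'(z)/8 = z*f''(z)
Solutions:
 f(z) = C1 + C2*z^(7/8)


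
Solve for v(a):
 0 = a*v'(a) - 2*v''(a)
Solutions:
 v(a) = C1 + C2*erfi(a/2)


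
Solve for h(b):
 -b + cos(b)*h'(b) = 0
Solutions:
 h(b) = C1 + Integral(b/cos(b), b)


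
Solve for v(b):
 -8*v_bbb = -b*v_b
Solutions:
 v(b) = C1 + Integral(C2*airyai(b/2) + C3*airybi(b/2), b)


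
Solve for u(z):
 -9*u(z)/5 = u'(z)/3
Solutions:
 u(z) = C1*exp(-27*z/5)


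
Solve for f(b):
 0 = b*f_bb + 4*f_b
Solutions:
 f(b) = C1 + C2/b^3


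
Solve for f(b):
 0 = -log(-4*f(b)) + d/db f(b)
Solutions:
 -Integral(1/(log(-_y) + 2*log(2)), (_y, f(b))) = C1 - b


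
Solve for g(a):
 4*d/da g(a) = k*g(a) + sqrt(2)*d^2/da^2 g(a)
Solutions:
 g(a) = C1*exp(sqrt(2)*a*(1 - sqrt(-sqrt(2)*k + 4)/2)) + C2*exp(sqrt(2)*a*(sqrt(-sqrt(2)*k + 4)/2 + 1))


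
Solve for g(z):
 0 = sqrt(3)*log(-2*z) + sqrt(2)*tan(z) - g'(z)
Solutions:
 g(z) = C1 + sqrt(3)*z*(log(-z) - 1) + sqrt(3)*z*log(2) - sqrt(2)*log(cos(z))


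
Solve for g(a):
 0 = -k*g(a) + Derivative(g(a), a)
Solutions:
 g(a) = C1*exp(a*k)


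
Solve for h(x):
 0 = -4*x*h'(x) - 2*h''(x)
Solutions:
 h(x) = C1 + C2*erf(x)


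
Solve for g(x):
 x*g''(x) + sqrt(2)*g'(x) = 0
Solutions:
 g(x) = C1 + C2*x^(1 - sqrt(2))


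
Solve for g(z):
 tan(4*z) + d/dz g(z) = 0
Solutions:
 g(z) = C1 + log(cos(4*z))/4


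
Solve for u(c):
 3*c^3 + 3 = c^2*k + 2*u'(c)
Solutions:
 u(c) = C1 + 3*c^4/8 - c^3*k/6 + 3*c/2


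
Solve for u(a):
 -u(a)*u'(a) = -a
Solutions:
 u(a) = -sqrt(C1 + a^2)
 u(a) = sqrt(C1 + a^2)


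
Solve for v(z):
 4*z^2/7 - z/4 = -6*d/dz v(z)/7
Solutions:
 v(z) = C1 - 2*z^3/9 + 7*z^2/48


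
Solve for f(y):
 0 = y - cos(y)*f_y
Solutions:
 f(y) = C1 + Integral(y/cos(y), y)


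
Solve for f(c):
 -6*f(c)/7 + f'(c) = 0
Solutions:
 f(c) = C1*exp(6*c/7)


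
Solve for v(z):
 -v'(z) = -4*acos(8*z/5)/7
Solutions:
 v(z) = C1 + 4*z*acos(8*z/5)/7 - sqrt(25 - 64*z^2)/14


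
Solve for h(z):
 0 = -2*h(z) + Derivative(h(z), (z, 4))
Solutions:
 h(z) = C1*exp(-2^(1/4)*z) + C2*exp(2^(1/4)*z) + C3*sin(2^(1/4)*z) + C4*cos(2^(1/4)*z)


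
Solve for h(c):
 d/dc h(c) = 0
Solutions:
 h(c) = C1


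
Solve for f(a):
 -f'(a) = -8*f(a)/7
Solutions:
 f(a) = C1*exp(8*a/7)


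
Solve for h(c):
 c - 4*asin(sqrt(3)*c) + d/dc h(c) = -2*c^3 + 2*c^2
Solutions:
 h(c) = C1 - c^4/2 + 2*c^3/3 - c^2/2 + 4*c*asin(sqrt(3)*c) + 4*sqrt(3)*sqrt(1 - 3*c^2)/3


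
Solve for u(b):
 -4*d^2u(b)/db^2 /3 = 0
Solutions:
 u(b) = C1 + C2*b


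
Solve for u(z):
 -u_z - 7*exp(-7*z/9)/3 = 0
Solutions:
 u(z) = C1 + 3*exp(-7*z/9)


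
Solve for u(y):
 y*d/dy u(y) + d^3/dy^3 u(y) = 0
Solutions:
 u(y) = C1 + Integral(C2*airyai(-y) + C3*airybi(-y), y)


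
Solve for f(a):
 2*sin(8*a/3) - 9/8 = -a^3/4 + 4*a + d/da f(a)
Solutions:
 f(a) = C1 + a^4/16 - 2*a^2 - 9*a/8 - 3*cos(8*a/3)/4


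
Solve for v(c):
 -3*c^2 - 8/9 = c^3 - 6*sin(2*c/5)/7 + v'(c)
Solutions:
 v(c) = C1 - c^4/4 - c^3 - 8*c/9 - 15*cos(2*c/5)/7


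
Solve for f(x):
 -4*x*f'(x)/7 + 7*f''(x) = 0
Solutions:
 f(x) = C1 + C2*erfi(sqrt(2)*x/7)


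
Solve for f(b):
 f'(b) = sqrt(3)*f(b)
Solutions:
 f(b) = C1*exp(sqrt(3)*b)


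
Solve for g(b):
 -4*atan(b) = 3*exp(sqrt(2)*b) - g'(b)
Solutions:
 g(b) = C1 + 4*b*atan(b) + 3*sqrt(2)*exp(sqrt(2)*b)/2 - 2*log(b^2 + 1)


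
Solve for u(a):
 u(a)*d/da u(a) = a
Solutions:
 u(a) = -sqrt(C1 + a^2)
 u(a) = sqrt(C1 + a^2)


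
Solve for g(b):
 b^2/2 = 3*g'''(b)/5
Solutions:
 g(b) = C1 + C2*b + C3*b^2 + b^5/72


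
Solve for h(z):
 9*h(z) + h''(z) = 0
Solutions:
 h(z) = C1*sin(3*z) + C2*cos(3*z)


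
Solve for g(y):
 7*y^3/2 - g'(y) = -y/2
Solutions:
 g(y) = C1 + 7*y^4/8 + y^2/4


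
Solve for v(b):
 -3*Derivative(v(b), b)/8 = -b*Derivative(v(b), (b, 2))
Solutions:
 v(b) = C1 + C2*b^(11/8)


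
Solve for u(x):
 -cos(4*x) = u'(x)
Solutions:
 u(x) = C1 - sin(4*x)/4


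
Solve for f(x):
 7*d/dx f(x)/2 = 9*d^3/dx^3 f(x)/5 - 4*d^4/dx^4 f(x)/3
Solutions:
 f(x) = C1 + C2*exp(x*(27*3^(2/3)/(10*sqrt(105490) + 3257)^(1/3) + 18 + 3^(1/3)*(10*sqrt(105490) + 3257)^(1/3))/40)*sin(3^(1/6)*x*(-3^(2/3)*(10*sqrt(105490) + 3257)^(1/3) + 81/(10*sqrt(105490) + 3257)^(1/3))/40) + C3*exp(x*(27*3^(2/3)/(10*sqrt(105490) + 3257)^(1/3) + 18 + 3^(1/3)*(10*sqrt(105490) + 3257)^(1/3))/40)*cos(3^(1/6)*x*(-3^(2/3)*(10*sqrt(105490) + 3257)^(1/3) + 81/(10*sqrt(105490) + 3257)^(1/3))/40) + C4*exp(x*(-3^(1/3)*(10*sqrt(105490) + 3257)^(1/3) - 27*3^(2/3)/(10*sqrt(105490) + 3257)^(1/3) + 9)/20)


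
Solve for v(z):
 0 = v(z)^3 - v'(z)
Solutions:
 v(z) = -sqrt(2)*sqrt(-1/(C1 + z))/2
 v(z) = sqrt(2)*sqrt(-1/(C1 + z))/2


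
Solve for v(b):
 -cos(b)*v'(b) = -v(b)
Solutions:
 v(b) = C1*sqrt(sin(b) + 1)/sqrt(sin(b) - 1)


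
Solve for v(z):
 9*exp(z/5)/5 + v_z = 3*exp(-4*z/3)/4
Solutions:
 v(z) = C1 - 9*exp(z/5) - 9*exp(-4*z/3)/16


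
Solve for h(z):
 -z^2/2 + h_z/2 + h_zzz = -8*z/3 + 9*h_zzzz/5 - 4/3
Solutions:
 h(z) = C1 + C2*exp(z*(-10^(1/3)*(27*sqrt(7161) + 2287)^(1/3) - 10*10^(2/3)/(27*sqrt(7161) + 2287)^(1/3) + 20)/108)*sin(10^(1/3)*sqrt(3)*z*(-(27*sqrt(7161) + 2287)^(1/3) + 10*10^(1/3)/(27*sqrt(7161) + 2287)^(1/3))/108) + C3*exp(z*(-10^(1/3)*(27*sqrt(7161) + 2287)^(1/3) - 10*10^(2/3)/(27*sqrt(7161) + 2287)^(1/3) + 20)/108)*cos(10^(1/3)*sqrt(3)*z*(-(27*sqrt(7161) + 2287)^(1/3) + 10*10^(1/3)/(27*sqrt(7161) + 2287)^(1/3))/108) + C4*exp(z*(10*10^(2/3)/(27*sqrt(7161) + 2287)^(1/3) + 10 + 10^(1/3)*(27*sqrt(7161) + 2287)^(1/3))/54) + z^3/3 - 8*z^2/3 - 20*z/3


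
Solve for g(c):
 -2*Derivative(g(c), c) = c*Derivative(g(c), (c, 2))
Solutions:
 g(c) = C1 + C2/c


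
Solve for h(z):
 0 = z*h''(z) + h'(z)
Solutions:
 h(z) = C1 + C2*log(z)


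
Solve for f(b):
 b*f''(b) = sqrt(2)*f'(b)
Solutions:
 f(b) = C1 + C2*b^(1 + sqrt(2))


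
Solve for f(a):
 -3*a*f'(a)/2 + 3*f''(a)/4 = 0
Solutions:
 f(a) = C1 + C2*erfi(a)


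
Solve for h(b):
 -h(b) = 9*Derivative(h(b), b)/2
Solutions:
 h(b) = C1*exp(-2*b/9)


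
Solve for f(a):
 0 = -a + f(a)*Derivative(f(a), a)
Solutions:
 f(a) = -sqrt(C1 + a^2)
 f(a) = sqrt(C1 + a^2)


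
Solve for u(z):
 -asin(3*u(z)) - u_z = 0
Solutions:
 Integral(1/asin(3*_y), (_y, u(z))) = C1 - z


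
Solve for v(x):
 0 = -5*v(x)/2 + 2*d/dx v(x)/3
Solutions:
 v(x) = C1*exp(15*x/4)


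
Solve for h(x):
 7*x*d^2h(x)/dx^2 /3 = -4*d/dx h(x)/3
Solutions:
 h(x) = C1 + C2*x^(3/7)


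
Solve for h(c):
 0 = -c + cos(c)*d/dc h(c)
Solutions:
 h(c) = C1 + Integral(c/cos(c), c)


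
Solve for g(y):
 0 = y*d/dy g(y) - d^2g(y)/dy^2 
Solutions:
 g(y) = C1 + C2*erfi(sqrt(2)*y/2)


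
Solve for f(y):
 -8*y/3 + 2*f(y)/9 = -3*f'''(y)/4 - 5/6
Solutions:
 f(y) = C3*exp(-2*y/3) + 12*y + (C1*sin(sqrt(3)*y/3) + C2*cos(sqrt(3)*y/3))*exp(y/3) - 15/4


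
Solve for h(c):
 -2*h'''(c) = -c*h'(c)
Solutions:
 h(c) = C1 + Integral(C2*airyai(2^(2/3)*c/2) + C3*airybi(2^(2/3)*c/2), c)


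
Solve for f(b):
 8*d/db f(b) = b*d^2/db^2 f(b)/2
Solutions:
 f(b) = C1 + C2*b^17


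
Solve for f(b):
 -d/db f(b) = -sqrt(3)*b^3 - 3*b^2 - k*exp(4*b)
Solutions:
 f(b) = C1 + sqrt(3)*b^4/4 + b^3 + k*exp(4*b)/4


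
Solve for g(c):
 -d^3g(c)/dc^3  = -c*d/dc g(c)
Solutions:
 g(c) = C1 + Integral(C2*airyai(c) + C3*airybi(c), c)


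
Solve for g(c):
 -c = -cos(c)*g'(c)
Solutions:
 g(c) = C1 + Integral(c/cos(c), c)


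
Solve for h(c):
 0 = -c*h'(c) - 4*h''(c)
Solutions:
 h(c) = C1 + C2*erf(sqrt(2)*c/4)


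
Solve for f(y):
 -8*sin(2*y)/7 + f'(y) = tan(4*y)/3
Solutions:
 f(y) = C1 - log(cos(4*y))/12 - 4*cos(2*y)/7


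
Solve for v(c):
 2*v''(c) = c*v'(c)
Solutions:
 v(c) = C1 + C2*erfi(c/2)


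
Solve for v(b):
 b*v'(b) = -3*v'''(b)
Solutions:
 v(b) = C1 + Integral(C2*airyai(-3^(2/3)*b/3) + C3*airybi(-3^(2/3)*b/3), b)


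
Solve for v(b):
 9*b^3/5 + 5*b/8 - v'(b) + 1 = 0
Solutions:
 v(b) = C1 + 9*b^4/20 + 5*b^2/16 + b


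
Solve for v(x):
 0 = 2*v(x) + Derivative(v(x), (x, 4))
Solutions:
 v(x) = (C1*sin(2^(3/4)*x/2) + C2*cos(2^(3/4)*x/2))*exp(-2^(3/4)*x/2) + (C3*sin(2^(3/4)*x/2) + C4*cos(2^(3/4)*x/2))*exp(2^(3/4)*x/2)


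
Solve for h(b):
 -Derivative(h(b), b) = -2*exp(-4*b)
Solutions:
 h(b) = C1 - exp(-4*b)/2


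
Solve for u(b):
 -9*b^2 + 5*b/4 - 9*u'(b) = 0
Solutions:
 u(b) = C1 - b^3/3 + 5*b^2/72


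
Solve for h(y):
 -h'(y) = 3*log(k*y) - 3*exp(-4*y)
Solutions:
 h(y) = C1 - 3*y*log(k*y) + 3*y - 3*exp(-4*y)/4


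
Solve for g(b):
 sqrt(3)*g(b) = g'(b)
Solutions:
 g(b) = C1*exp(sqrt(3)*b)


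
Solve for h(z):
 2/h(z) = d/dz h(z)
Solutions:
 h(z) = -sqrt(C1 + 4*z)
 h(z) = sqrt(C1 + 4*z)


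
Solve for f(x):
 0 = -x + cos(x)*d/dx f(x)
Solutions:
 f(x) = C1 + Integral(x/cos(x), x)


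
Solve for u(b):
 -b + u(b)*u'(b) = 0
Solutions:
 u(b) = -sqrt(C1 + b^2)
 u(b) = sqrt(C1 + b^2)


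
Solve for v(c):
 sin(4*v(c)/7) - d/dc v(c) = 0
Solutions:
 -c + 7*log(cos(4*v(c)/7) - 1)/8 - 7*log(cos(4*v(c)/7) + 1)/8 = C1


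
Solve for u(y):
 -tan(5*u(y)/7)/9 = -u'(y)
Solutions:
 u(y) = -7*asin(C1*exp(5*y/63))/5 + 7*pi/5
 u(y) = 7*asin(C1*exp(5*y/63))/5


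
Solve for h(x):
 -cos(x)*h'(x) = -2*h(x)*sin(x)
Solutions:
 h(x) = C1/cos(x)^2


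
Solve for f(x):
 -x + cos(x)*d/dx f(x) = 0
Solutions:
 f(x) = C1 + Integral(x/cos(x), x)


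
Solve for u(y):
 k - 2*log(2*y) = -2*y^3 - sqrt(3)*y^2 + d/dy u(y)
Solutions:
 u(y) = C1 + k*y + y^4/2 + sqrt(3)*y^3/3 - 2*y*log(y) - y*log(4) + 2*y


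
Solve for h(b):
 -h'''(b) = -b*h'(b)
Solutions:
 h(b) = C1 + Integral(C2*airyai(b) + C3*airybi(b), b)


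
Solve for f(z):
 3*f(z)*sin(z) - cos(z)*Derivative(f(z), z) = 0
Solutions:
 f(z) = C1/cos(z)^3


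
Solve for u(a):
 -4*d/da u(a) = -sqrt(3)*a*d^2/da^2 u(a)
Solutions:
 u(a) = C1 + C2*a^(1 + 4*sqrt(3)/3)


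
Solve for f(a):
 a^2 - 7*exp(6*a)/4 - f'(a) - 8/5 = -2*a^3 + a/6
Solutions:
 f(a) = C1 + a^4/2 + a^3/3 - a^2/12 - 8*a/5 - 7*exp(6*a)/24


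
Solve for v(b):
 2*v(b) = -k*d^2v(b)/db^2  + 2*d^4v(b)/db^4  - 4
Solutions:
 v(b) = C1*exp(-b*sqrt(k - sqrt(k^2 + 16))/2) + C2*exp(b*sqrt(k - sqrt(k^2 + 16))/2) + C3*exp(-b*sqrt(k + sqrt(k^2 + 16))/2) + C4*exp(b*sqrt(k + sqrt(k^2 + 16))/2) - 2


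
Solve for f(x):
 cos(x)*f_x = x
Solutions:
 f(x) = C1 + Integral(x/cos(x), x)


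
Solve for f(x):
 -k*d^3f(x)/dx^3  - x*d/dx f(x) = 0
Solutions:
 f(x) = C1 + Integral(C2*airyai(x*(-1/k)^(1/3)) + C3*airybi(x*(-1/k)^(1/3)), x)


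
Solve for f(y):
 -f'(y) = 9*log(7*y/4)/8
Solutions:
 f(y) = C1 - 9*y*log(y)/8 - 9*y*log(7)/8 + 9*y/8 + 9*y*log(2)/4


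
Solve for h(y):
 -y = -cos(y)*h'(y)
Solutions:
 h(y) = C1 + Integral(y/cos(y), y)


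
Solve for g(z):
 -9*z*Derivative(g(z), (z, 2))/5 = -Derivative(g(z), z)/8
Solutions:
 g(z) = C1 + C2*z^(77/72)


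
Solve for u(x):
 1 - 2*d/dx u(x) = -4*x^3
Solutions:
 u(x) = C1 + x^4/2 + x/2


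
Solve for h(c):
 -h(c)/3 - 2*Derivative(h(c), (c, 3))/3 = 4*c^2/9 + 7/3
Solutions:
 h(c) = C3*exp(-2^(2/3)*c/2) - 4*c^2/3 + (C1*sin(2^(2/3)*sqrt(3)*c/4) + C2*cos(2^(2/3)*sqrt(3)*c/4))*exp(2^(2/3)*c/4) - 7


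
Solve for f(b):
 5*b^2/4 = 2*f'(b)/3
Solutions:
 f(b) = C1 + 5*b^3/8


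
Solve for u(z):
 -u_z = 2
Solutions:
 u(z) = C1 - 2*z


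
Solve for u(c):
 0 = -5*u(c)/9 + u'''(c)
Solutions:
 u(c) = C3*exp(15^(1/3)*c/3) + (C1*sin(3^(5/6)*5^(1/3)*c/6) + C2*cos(3^(5/6)*5^(1/3)*c/6))*exp(-15^(1/3)*c/6)


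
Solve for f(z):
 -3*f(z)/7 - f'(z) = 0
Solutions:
 f(z) = C1*exp(-3*z/7)


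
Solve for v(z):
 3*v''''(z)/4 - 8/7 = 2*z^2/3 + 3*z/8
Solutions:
 v(z) = C1 + C2*z + C3*z^2 + C4*z^3 + z^6/405 + z^5/240 + 4*z^4/63


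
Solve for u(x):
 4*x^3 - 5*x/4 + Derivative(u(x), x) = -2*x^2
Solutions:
 u(x) = C1 - x^4 - 2*x^3/3 + 5*x^2/8


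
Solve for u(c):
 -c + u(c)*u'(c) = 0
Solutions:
 u(c) = -sqrt(C1 + c^2)
 u(c) = sqrt(C1 + c^2)


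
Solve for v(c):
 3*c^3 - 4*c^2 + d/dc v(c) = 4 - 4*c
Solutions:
 v(c) = C1 - 3*c^4/4 + 4*c^3/3 - 2*c^2 + 4*c


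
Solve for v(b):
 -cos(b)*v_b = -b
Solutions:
 v(b) = C1 + Integral(b/cos(b), b)


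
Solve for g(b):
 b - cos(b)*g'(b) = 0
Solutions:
 g(b) = C1 + Integral(b/cos(b), b)


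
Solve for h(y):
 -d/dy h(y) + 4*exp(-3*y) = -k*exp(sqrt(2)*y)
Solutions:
 h(y) = C1 + sqrt(2)*k*exp(sqrt(2)*y)/2 - 4*exp(-3*y)/3


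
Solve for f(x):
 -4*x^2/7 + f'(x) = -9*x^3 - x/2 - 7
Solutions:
 f(x) = C1 - 9*x^4/4 + 4*x^3/21 - x^2/4 - 7*x


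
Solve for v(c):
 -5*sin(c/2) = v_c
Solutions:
 v(c) = C1 + 10*cos(c/2)


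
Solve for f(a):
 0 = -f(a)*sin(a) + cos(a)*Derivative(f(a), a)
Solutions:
 f(a) = C1/cos(a)


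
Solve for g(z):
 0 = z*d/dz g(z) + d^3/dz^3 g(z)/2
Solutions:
 g(z) = C1 + Integral(C2*airyai(-2^(1/3)*z) + C3*airybi(-2^(1/3)*z), z)


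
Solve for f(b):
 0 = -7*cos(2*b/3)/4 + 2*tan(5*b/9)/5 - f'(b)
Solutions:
 f(b) = C1 - 18*log(cos(5*b/9))/25 - 21*sin(2*b/3)/8


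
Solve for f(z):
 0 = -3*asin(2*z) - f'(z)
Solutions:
 f(z) = C1 - 3*z*asin(2*z) - 3*sqrt(1 - 4*z^2)/2


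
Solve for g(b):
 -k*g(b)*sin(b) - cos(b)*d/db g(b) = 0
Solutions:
 g(b) = C1*exp(k*log(cos(b)))


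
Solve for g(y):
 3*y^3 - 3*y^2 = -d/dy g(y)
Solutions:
 g(y) = C1 - 3*y^4/4 + y^3


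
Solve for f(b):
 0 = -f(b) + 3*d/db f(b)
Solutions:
 f(b) = C1*exp(b/3)


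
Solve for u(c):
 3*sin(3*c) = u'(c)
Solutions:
 u(c) = C1 - cos(3*c)


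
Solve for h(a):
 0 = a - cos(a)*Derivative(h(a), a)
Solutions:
 h(a) = C1 + Integral(a/cos(a), a)


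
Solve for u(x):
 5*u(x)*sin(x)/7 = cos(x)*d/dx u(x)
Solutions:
 u(x) = C1/cos(x)^(5/7)


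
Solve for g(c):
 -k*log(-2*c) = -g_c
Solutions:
 g(c) = C1 + c*k*log(-c) + c*k*(-1 + log(2))


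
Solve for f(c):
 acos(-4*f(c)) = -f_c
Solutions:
 Integral(1/acos(-4*_y), (_y, f(c))) = C1 - c


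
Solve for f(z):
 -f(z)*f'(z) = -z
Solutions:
 f(z) = -sqrt(C1 + z^2)
 f(z) = sqrt(C1 + z^2)


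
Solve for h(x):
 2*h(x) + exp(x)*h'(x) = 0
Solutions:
 h(x) = C1*exp(2*exp(-x))


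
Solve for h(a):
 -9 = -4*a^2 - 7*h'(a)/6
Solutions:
 h(a) = C1 - 8*a^3/7 + 54*a/7


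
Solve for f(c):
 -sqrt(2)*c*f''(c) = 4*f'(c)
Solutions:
 f(c) = C1 + C2*c^(1 - 2*sqrt(2))


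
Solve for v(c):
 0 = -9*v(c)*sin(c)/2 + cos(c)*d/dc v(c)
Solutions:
 v(c) = C1/cos(c)^(9/2)


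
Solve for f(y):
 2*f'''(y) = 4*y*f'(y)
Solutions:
 f(y) = C1 + Integral(C2*airyai(2^(1/3)*y) + C3*airybi(2^(1/3)*y), y)


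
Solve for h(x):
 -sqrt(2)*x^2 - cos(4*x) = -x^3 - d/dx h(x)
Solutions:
 h(x) = C1 - x^4/4 + sqrt(2)*x^3/3 + sin(4*x)/4


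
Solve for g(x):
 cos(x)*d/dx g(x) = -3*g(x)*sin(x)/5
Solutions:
 g(x) = C1*cos(x)^(3/5)


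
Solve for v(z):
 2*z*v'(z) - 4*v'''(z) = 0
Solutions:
 v(z) = C1 + Integral(C2*airyai(2^(2/3)*z/2) + C3*airybi(2^(2/3)*z/2), z)


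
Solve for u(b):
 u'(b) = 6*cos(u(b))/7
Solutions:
 -6*b/7 - log(sin(u(b)) - 1)/2 + log(sin(u(b)) + 1)/2 = C1


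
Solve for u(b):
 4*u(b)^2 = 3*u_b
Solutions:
 u(b) = -3/(C1 + 4*b)


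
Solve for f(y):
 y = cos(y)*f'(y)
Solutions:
 f(y) = C1 + Integral(y/cos(y), y)


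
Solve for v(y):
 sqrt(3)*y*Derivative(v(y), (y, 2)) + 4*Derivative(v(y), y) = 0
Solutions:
 v(y) = C1 + C2*y^(1 - 4*sqrt(3)/3)


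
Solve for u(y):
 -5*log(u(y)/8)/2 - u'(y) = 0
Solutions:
 -2*Integral(1/(-log(_y) + 3*log(2)), (_y, u(y)))/5 = C1 - y


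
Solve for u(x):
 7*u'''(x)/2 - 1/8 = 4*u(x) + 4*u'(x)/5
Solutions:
 u(x) = C1*exp(-x*(4*22050^(1/3)/(sqrt(2477265) + 1575)^(1/3) + 420^(1/3)*(sqrt(2477265) + 1575)^(1/3))/210)*sin(3^(1/6)*x*(-140^(1/3)*3^(2/3)*(sqrt(2477265) + 1575)^(1/3) + 12*2450^(1/3)/(sqrt(2477265) + 1575)^(1/3))/210) + C2*exp(-x*(4*22050^(1/3)/(sqrt(2477265) + 1575)^(1/3) + 420^(1/3)*(sqrt(2477265) + 1575)^(1/3))/210)*cos(3^(1/6)*x*(-140^(1/3)*3^(2/3)*(sqrt(2477265) + 1575)^(1/3) + 12*2450^(1/3)/(sqrt(2477265) + 1575)^(1/3))/210) + C3*exp(x*(4*22050^(1/3)/(sqrt(2477265) + 1575)^(1/3) + 420^(1/3)*(sqrt(2477265) + 1575)^(1/3))/105) - 1/32


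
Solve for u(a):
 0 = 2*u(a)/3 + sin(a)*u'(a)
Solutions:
 u(a) = C1*(cos(a) + 1)^(1/3)/(cos(a) - 1)^(1/3)


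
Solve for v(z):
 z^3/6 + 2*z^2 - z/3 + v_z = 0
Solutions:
 v(z) = C1 - z^4/24 - 2*z^3/3 + z^2/6


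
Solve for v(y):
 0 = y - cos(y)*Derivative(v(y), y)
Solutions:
 v(y) = C1 + Integral(y/cos(y), y)


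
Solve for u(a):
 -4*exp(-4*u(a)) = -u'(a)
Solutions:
 u(a) = log(-I*(C1 + 16*a)^(1/4))
 u(a) = log(I*(C1 + 16*a)^(1/4))
 u(a) = log(-(C1 + 16*a)^(1/4))
 u(a) = log(C1 + 16*a)/4


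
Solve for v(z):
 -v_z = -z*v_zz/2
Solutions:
 v(z) = C1 + C2*z^3


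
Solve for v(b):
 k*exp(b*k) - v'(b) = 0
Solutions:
 v(b) = C1 + exp(b*k)


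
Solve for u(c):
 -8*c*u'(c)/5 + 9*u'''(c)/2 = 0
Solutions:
 u(c) = C1 + Integral(C2*airyai(2*150^(1/3)*c/15) + C3*airybi(2*150^(1/3)*c/15), c)


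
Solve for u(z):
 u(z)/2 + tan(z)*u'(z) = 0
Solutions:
 u(z) = C1/sqrt(sin(z))


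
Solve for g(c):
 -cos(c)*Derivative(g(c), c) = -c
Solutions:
 g(c) = C1 + Integral(c/cos(c), c)


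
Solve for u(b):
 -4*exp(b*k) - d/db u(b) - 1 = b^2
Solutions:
 u(b) = C1 - b^3/3 - b - 4*exp(b*k)/k


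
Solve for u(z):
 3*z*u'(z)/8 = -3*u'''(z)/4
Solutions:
 u(z) = C1 + Integral(C2*airyai(-2^(2/3)*z/2) + C3*airybi(-2^(2/3)*z/2), z)


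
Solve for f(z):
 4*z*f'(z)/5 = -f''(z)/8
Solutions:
 f(z) = C1 + C2*erf(4*sqrt(5)*z/5)


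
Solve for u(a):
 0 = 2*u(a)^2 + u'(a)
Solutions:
 u(a) = 1/(C1 + 2*a)


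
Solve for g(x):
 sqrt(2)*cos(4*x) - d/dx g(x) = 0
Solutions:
 g(x) = C1 + sqrt(2)*sin(4*x)/4


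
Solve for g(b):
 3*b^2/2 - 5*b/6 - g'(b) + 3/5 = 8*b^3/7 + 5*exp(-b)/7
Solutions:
 g(b) = C1 - 2*b^4/7 + b^3/2 - 5*b^2/12 + 3*b/5 + 5*exp(-b)/7


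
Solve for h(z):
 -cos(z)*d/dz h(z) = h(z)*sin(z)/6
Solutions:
 h(z) = C1*cos(z)^(1/6)


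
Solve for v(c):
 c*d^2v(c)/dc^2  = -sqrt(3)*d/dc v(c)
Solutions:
 v(c) = C1 + C2*c^(1 - sqrt(3))


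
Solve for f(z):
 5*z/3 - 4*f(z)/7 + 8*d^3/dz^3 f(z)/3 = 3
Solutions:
 f(z) = C3*exp(14^(2/3)*3^(1/3)*z/14) + 35*z/12 + (C1*sin(14^(2/3)*3^(5/6)*z/28) + C2*cos(14^(2/3)*3^(5/6)*z/28))*exp(-14^(2/3)*3^(1/3)*z/28) - 21/4


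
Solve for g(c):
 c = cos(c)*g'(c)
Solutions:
 g(c) = C1 + Integral(c/cos(c), c)


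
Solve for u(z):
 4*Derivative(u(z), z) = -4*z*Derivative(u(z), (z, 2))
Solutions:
 u(z) = C1 + C2*log(z)


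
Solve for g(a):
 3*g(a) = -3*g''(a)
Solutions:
 g(a) = C1*sin(a) + C2*cos(a)


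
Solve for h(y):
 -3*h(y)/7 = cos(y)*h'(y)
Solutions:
 h(y) = C1*(sin(y) - 1)^(3/14)/(sin(y) + 1)^(3/14)


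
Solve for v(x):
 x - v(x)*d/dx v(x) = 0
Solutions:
 v(x) = -sqrt(C1 + x^2)
 v(x) = sqrt(C1 + x^2)


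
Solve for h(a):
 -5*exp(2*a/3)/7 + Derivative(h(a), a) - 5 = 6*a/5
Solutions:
 h(a) = C1 + 3*a^2/5 + 5*a + 15*exp(2*a/3)/14


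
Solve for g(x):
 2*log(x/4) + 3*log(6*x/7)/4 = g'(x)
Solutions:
 g(x) = C1 + 11*x*log(x)/4 - x*log(112) - 11*x/4 + x*log(7)/4 + 3*x*log(6)/4


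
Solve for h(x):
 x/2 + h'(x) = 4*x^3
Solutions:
 h(x) = C1 + x^4 - x^2/4


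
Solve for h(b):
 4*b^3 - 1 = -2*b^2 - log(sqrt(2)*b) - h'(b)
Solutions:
 h(b) = C1 - b^4 - 2*b^3/3 - b*log(b) - b*log(2)/2 + 2*b


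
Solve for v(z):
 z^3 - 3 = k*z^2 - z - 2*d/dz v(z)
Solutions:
 v(z) = C1 + k*z^3/6 - z^4/8 - z^2/4 + 3*z/2


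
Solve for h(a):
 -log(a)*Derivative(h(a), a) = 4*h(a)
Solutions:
 h(a) = C1*exp(-4*li(a))


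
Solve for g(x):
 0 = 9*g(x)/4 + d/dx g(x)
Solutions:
 g(x) = C1*exp(-9*x/4)


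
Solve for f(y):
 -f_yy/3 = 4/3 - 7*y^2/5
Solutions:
 f(y) = C1 + C2*y + 7*y^4/20 - 2*y^2


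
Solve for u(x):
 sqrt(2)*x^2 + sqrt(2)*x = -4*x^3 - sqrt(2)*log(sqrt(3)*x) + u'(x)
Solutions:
 u(x) = C1 + x^4 + sqrt(2)*x^3/3 + sqrt(2)*x^2/2 + sqrt(2)*x*log(x) - sqrt(2)*x + sqrt(2)*x*log(3)/2


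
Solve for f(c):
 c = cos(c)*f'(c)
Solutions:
 f(c) = C1 + Integral(c/cos(c), c)


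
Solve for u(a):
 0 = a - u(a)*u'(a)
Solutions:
 u(a) = -sqrt(C1 + a^2)
 u(a) = sqrt(C1 + a^2)


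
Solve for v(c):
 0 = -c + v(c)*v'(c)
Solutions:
 v(c) = -sqrt(C1 + c^2)
 v(c) = sqrt(C1 + c^2)


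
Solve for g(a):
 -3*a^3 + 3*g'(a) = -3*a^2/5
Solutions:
 g(a) = C1 + a^4/4 - a^3/15


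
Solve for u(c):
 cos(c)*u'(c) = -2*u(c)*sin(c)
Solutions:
 u(c) = C1*cos(c)^2


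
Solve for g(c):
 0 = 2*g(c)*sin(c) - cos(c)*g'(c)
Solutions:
 g(c) = C1/cos(c)^2


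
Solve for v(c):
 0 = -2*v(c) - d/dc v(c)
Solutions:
 v(c) = C1*exp(-2*c)


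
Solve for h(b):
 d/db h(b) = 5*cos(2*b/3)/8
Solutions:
 h(b) = C1 + 15*sin(2*b/3)/16


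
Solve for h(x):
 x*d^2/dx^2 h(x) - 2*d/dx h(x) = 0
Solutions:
 h(x) = C1 + C2*x^3


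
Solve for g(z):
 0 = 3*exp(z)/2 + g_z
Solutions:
 g(z) = C1 - 3*exp(z)/2


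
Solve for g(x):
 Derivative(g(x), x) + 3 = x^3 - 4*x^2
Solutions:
 g(x) = C1 + x^4/4 - 4*x^3/3 - 3*x


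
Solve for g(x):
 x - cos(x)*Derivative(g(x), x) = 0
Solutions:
 g(x) = C1 + Integral(x/cos(x), x)


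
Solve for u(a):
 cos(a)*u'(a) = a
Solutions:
 u(a) = C1 + Integral(a/cos(a), a)


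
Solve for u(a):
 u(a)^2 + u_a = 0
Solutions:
 u(a) = 1/(C1 + a)


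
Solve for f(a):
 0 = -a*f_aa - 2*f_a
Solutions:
 f(a) = C1 + C2/a


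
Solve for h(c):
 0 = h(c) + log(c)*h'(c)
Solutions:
 h(c) = C1*exp(-li(c))


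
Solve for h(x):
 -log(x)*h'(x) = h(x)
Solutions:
 h(x) = C1*exp(-li(x))


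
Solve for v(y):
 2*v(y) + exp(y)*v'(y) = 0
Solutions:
 v(y) = C1*exp(2*exp(-y))


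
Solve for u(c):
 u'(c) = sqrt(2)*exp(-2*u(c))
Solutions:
 u(c) = log(-sqrt(C1 + 2*sqrt(2)*c))
 u(c) = log(C1 + 2*sqrt(2)*c)/2


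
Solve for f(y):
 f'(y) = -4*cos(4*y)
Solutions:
 f(y) = C1 - sin(4*y)


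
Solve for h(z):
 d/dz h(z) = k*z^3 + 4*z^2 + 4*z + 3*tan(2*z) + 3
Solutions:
 h(z) = C1 + k*z^4/4 + 4*z^3/3 + 2*z^2 + 3*z - 3*log(cos(2*z))/2


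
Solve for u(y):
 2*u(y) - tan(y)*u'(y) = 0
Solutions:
 u(y) = C1*sin(y)^2


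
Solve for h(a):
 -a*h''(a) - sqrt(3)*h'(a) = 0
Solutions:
 h(a) = C1 + C2*a^(1 - sqrt(3))


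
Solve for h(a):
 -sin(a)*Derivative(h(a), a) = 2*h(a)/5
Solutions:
 h(a) = C1*(cos(a) + 1)^(1/5)/(cos(a) - 1)^(1/5)


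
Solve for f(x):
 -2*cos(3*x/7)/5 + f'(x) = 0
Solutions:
 f(x) = C1 + 14*sin(3*x/7)/15


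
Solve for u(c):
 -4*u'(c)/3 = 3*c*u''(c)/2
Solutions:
 u(c) = C1 + C2*c^(1/9)


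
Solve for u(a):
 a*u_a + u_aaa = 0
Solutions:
 u(a) = C1 + Integral(C2*airyai(-a) + C3*airybi(-a), a)


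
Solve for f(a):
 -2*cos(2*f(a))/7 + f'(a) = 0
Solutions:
 -2*a/7 - log(sin(2*f(a)) - 1)/4 + log(sin(2*f(a)) + 1)/4 = C1


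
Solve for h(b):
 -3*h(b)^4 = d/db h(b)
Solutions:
 h(b) = (-3^(2/3) - 3*3^(1/6)*I)*(1/(C1 + 3*b))^(1/3)/6
 h(b) = (-3^(2/3) + 3*3^(1/6)*I)*(1/(C1 + 3*b))^(1/3)/6
 h(b) = (1/(C1 + 9*b))^(1/3)


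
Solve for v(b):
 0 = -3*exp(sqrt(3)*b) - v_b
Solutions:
 v(b) = C1 - sqrt(3)*exp(sqrt(3)*b)


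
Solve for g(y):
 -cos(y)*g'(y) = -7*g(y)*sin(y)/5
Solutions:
 g(y) = C1/cos(y)^(7/5)


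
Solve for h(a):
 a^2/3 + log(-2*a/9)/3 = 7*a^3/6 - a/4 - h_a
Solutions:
 h(a) = C1 + 7*a^4/24 - a^3/9 - a^2/8 - a*log(-a)/3 + a*(-log(2) + 1/3 + 2*log(6)/3)


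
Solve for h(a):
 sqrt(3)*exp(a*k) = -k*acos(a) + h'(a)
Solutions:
 h(a) = C1 + k*(a*acos(a) - sqrt(1 - a^2)) + sqrt(3)*Piecewise((exp(a*k)/k, Ne(k, 0)), (a, True))


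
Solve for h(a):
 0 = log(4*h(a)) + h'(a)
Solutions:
 Integral(1/(log(_y) + 2*log(2)), (_y, h(a))) = C1 - a


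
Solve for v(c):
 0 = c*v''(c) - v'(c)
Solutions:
 v(c) = C1 + C2*c^2


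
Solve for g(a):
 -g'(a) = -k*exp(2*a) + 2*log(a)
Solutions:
 g(a) = C1 - 2*a*log(a) + 2*a + k*exp(2*a)/2


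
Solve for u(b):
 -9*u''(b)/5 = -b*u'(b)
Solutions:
 u(b) = C1 + C2*erfi(sqrt(10)*b/6)


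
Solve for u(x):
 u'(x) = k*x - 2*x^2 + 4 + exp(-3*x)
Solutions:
 u(x) = C1 + k*x^2/2 - 2*x^3/3 + 4*x - exp(-3*x)/3


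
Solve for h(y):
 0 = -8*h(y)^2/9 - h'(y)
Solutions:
 h(y) = 9/(C1 + 8*y)


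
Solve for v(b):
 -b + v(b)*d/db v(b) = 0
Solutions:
 v(b) = -sqrt(C1 + b^2)
 v(b) = sqrt(C1 + b^2)


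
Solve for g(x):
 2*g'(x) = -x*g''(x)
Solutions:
 g(x) = C1 + C2/x


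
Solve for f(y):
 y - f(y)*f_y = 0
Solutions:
 f(y) = -sqrt(C1 + y^2)
 f(y) = sqrt(C1 + y^2)


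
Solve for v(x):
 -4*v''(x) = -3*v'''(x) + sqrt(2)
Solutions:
 v(x) = C1 + C2*x + C3*exp(4*x/3) - sqrt(2)*x^2/8


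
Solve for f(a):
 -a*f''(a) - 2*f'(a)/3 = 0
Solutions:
 f(a) = C1 + C2*a^(1/3)


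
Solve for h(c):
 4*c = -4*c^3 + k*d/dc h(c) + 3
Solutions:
 h(c) = C1 + c^4/k + 2*c^2/k - 3*c/k


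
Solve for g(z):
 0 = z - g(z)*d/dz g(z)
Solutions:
 g(z) = -sqrt(C1 + z^2)
 g(z) = sqrt(C1 + z^2)


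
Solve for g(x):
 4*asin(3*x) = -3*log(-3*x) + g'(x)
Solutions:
 g(x) = C1 + 3*x*log(-x) + 4*x*asin(3*x) - 3*x + 3*x*log(3) + 4*sqrt(1 - 9*x^2)/3


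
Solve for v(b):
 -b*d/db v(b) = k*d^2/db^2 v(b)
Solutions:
 v(b) = C1 + C2*sqrt(k)*erf(sqrt(2)*b*sqrt(1/k)/2)


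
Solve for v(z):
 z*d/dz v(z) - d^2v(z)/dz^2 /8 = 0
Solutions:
 v(z) = C1 + C2*erfi(2*z)


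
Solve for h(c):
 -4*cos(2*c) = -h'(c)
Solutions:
 h(c) = C1 + 2*sin(2*c)


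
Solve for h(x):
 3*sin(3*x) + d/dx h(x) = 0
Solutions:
 h(x) = C1 + cos(3*x)


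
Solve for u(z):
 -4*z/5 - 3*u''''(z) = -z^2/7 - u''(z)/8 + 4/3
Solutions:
 u(z) = C1 + C2*z + C3*exp(-sqrt(6)*z/12) + C4*exp(sqrt(6)*z/12) - 2*z^4/21 + 16*z^3/15 - 464*z^2/21


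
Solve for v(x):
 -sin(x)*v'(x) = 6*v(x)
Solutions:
 v(x) = C1*(cos(x)^3 + 3*cos(x)^2 + 3*cos(x) + 1)/(cos(x)^3 - 3*cos(x)^2 + 3*cos(x) - 1)


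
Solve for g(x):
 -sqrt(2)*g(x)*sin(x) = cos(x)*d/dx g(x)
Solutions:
 g(x) = C1*cos(x)^(sqrt(2))
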